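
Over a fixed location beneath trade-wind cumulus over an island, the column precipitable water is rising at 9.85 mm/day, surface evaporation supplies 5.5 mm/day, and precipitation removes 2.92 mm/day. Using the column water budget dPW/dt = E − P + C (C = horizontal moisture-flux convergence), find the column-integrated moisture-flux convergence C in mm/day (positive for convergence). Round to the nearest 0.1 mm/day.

C ≈ 7.3 mm/day

dPW/dt = +9.85 mm/day.
C = dPW/dt − E + P = (+9.85) − 5.5 + 2.92 = 7.3 mm/day.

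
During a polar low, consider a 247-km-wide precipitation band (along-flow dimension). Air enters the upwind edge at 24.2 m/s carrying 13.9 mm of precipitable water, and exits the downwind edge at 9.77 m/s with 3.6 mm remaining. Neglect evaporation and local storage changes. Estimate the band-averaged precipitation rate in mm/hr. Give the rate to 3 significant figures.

Column moisture flux per unit crosswind length is F = V × PW.
Inflow: F_in = 24.2 × 13.9 = 336.38 mm·m/s
Outflow: F_out = 9.77 × 3.6 = 35.172 mm·m/s
Steady-state rate R = (F_in − F_out)/L = (336.38 − 35.172) / 247000 m = 1.219e-03 mm/s.
R = 1.219e-03 × 3600 = 4.39 mm/hr.

R ≈ 4.39 mm/hr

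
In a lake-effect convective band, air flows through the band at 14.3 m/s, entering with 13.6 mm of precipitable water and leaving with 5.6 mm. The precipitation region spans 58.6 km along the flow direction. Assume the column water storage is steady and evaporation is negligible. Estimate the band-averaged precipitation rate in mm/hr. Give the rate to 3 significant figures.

Column moisture flux per unit crosswind length is F = V × PW.
Inflow: F_in = 14.3 × 13.6 = 194.48 mm·m/s
Outflow: F_out = 14.3 × 5.6 = 80.08 mm·m/s
Steady-state rate R = (F_in − F_out)/L = (194.48 − 80.08) / 58600 m = 1.952e-03 mm/s.
R = 1.952e-03 × 3600 = 7.03 mm/hr.

R ≈ 7.03 mm/hr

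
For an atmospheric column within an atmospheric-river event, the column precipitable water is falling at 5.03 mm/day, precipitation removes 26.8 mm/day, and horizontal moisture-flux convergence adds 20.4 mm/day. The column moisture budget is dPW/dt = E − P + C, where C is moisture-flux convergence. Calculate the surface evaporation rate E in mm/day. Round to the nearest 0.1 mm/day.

dPW/dt = -5.03 mm/day.
E = dPW/dt + P − C = (-5.03) + 26.8 − (20.4) = 1.4 mm/day.

E ≈ 1.4 mm/day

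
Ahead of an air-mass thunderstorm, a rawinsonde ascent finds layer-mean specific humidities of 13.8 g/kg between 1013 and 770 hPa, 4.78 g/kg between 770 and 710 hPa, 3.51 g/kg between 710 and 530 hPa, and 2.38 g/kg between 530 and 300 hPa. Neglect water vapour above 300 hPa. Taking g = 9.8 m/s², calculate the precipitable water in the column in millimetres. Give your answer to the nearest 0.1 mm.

Precipitable water is the column-integrated vapour mass per unit area: PW = (1/g) Σ q̄ Δp, with q in kg/kg and Δp in Pa (1 kg/m² of water = 1 mm).
Layer 1013–770 hPa: Δp = 243 hPa = 24300 Pa, q̄ = 0.0138 kg/kg → 0.0138 × 24300 / 9.8 = 34.22 mm
Layer 770–710 hPa: Δp = 60 hPa = 6000 Pa, q̄ = 0.00478 kg/kg → 0.00478 × 6000 / 9.8 = 2.93 mm
Layer 710–530 hPa: Δp = 180 hPa = 18000 Pa, q̄ = 0.00351 kg/kg → 0.00351 × 18000 / 9.8 = 6.45 mm
Layer 530–300 hPa: Δp = 230 hPa = 23000 Pa, q̄ = 0.00238 kg/kg → 0.00238 × 23000 / 9.8 = 5.59 mm
PW = 34.22 + 2.93 + 6.45 + 5.59 = 49.19 ≈ 49.2 mm.

PW ≈ 49.2 mm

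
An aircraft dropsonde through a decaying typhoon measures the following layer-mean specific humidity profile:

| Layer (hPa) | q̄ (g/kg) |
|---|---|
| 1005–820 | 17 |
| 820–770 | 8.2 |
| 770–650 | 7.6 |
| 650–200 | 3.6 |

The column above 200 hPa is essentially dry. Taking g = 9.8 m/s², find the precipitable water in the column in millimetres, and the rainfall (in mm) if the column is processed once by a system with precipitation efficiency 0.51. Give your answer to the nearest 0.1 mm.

PW ≈ 62.1 mm; rainfall ≈ 31.7 mm

Precipitable water is the column-integrated vapour mass per unit area: PW = (1/g) Σ q̄ Δp, with q in kg/kg and Δp in Pa (1 kg/m² of water = 1 mm).
Layer 1005–820 hPa: Δp = 185 hPa = 18500 Pa, q̄ = 0.017 kg/kg → 0.017 × 18500 / 9.8 = 32.09 mm
Layer 820–770 hPa: Δp = 50 hPa = 5000 Pa, q̄ = 0.0082 kg/kg → 0.0082 × 5000 / 9.8 = 4.18 mm
Layer 770–650 hPa: Δp = 120 hPa = 12000 Pa, q̄ = 0.0076 kg/kg → 0.0076 × 12000 / 9.8 = 9.31 mm
Layer 650–200 hPa: Δp = 450 hPa = 45000 Pa, q̄ = 0.0036 kg/kg → 0.0036 × 45000 / 9.8 = 16.53 mm
PW = 32.09 + 4.18 + 9.31 + 16.53 = 62.11 ≈ 62.1 mm.
Rainfall = ε × PW = 0.51 × 62.1 = 31.7 mm.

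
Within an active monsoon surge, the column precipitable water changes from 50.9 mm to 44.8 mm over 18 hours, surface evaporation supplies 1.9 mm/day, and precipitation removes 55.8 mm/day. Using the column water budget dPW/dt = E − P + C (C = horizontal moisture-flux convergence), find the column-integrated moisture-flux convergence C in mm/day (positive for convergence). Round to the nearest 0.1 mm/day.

C ≈ 45.8 mm/day

dPW/dt = (44.8 − 50.9) mm / (18/24 day) = -8.133 mm/day.
C = dPW/dt − E + P = (-8.133) − 1.9 + 55.8 = 45.8 mm/day.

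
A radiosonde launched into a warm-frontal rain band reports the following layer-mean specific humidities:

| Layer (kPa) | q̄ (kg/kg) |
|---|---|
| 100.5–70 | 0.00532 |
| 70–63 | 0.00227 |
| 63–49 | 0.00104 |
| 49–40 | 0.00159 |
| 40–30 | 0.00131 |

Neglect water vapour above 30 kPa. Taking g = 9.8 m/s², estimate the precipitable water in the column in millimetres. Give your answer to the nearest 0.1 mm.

Precipitable water is the column-integrated vapour mass per unit area: PW = (1/g) Σ q̄ Δp, with q in kg/kg and Δp in Pa (1 kg/m² of water = 1 mm).
Layer 100.5–70 kPa: Δp = 305 hPa = 30500 Pa, q̄ = 0.00532 kg/kg → 0.00532 × 30500 / 9.8 = 16.56 mm
Layer 70–63 kPa: Δp = 70 hPa = 7000 Pa, q̄ = 0.00227 kg/kg → 0.00227 × 7000 / 9.8 = 1.62 mm
Layer 63–49 kPa: Δp = 140 hPa = 14000 Pa, q̄ = 0.00104 kg/kg → 0.00104 × 14000 / 9.8 = 1.49 mm
Layer 49–40 kPa: Δp = 90 hPa = 9000 Pa, q̄ = 0.00159 kg/kg → 0.00159 × 9000 / 9.8 = 1.46 mm
Layer 40–30 kPa: Δp = 100 hPa = 10000 Pa, q̄ = 0.00131 kg/kg → 0.00131 × 10000 / 9.8 = 1.34 mm
PW = 16.56 + 1.62 + 1.49 + 1.46 + 1.34 = 22.47 ≈ 22.5 mm.

PW ≈ 22.5 mm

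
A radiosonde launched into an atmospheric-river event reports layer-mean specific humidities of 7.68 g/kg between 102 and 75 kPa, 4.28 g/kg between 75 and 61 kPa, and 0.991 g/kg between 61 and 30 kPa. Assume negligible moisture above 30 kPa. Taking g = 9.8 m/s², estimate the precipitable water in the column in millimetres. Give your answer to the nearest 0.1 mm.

PW ≈ 30.4 mm

Precipitable water is the column-integrated vapour mass per unit area: PW = (1/g) Σ q̄ Δp, with q in kg/kg and Δp in Pa (1 kg/m² of water = 1 mm).
Layer 102–75 kPa: Δp = 270 hPa = 27000 Pa, q̄ = 0.00768 kg/kg → 0.00768 × 27000 / 9.8 = 21.16 mm
Layer 75–61 kPa: Δp = 140 hPa = 14000 Pa, q̄ = 0.00428 kg/kg → 0.00428 × 14000 / 9.8 = 6.11 mm
Layer 61–30 kPa: Δp = 310 hPa = 31000 Pa, q̄ = 0.000991 kg/kg → 0.000991 × 31000 / 9.8 = 3.13 mm
PW = 21.16 + 6.11 + 3.13 = 30.40 ≈ 30.4 mm.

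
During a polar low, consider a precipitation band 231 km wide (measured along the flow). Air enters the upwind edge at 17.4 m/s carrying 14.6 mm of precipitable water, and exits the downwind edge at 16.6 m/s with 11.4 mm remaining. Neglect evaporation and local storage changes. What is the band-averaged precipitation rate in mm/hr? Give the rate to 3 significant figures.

Column moisture flux per unit crosswind length is F = V × PW.
Inflow: F_in = 17.4 × 14.6 = 254.04 mm·m/s
Outflow: F_out = 16.6 × 11.4 = 189.24 mm·m/s
Steady-state rate R = (F_in − F_out)/L = (254.04 − 189.24) / 231000 m = 2.805e-04 mm/s.
R = 2.805e-04 × 3600 = 1.01 mm/hr.

R ≈ 1.01 mm/hr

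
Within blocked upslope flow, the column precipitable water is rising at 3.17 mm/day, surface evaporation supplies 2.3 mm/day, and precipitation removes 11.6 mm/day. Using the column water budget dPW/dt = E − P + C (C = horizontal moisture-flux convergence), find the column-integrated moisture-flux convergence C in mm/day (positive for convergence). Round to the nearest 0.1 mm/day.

dPW/dt = +3.17 mm/day.
C = dPW/dt − E + P = (+3.17) − 2.3 + 11.6 = 12.5 mm/day.

C ≈ 12.5 mm/day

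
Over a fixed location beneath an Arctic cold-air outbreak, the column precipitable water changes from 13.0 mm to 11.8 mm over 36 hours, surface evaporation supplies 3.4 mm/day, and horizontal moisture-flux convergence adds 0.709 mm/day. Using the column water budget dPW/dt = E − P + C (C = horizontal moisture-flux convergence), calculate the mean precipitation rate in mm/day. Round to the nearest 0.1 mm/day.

P ≈ 4.9 mm/day

dPW/dt = (11.8 − 13.0) mm / (36/24 day) = -0.800 mm/day.
P = E + C − dPW/dt = 3.4 + (0.709) − (-0.800) = 4.9 mm/day.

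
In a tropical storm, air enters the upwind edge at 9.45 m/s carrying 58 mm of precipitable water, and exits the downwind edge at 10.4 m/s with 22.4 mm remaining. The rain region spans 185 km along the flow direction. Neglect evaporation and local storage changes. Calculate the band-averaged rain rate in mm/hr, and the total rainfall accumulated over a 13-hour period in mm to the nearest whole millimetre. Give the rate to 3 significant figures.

Column moisture flux per unit crosswind length is F = V × PW.
Inflow: F_in = 9.45 × 58 = 548.1 mm·m/s
Outflow: F_out = 10.4 × 22.4 = 232.96 mm·m/s
Steady-state rate R = (F_in − F_out)/L = (548.1 − 232.96) / 185000 m = 1.703e-03 mm/s.
R = 1.703e-03 × 3600 = 6.13 mm/hr.
Over 13 h: total = 6.13 × 13 = 79.69 ≈ 80 mm.

R ≈ 6.13 mm/hr; total ≈ 80 mm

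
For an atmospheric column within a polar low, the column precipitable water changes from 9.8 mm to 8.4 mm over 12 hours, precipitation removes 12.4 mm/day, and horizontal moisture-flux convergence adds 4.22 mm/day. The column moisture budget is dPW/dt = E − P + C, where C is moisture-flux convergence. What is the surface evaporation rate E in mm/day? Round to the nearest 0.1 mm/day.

E ≈ 5.4 mm/day

dPW/dt = (8.4 − 9.8) mm / (12/24 day) = -2.800 mm/day.
E = dPW/dt + P − C = (-2.800) + 12.4 − (4.22) = 5.4 mm/day.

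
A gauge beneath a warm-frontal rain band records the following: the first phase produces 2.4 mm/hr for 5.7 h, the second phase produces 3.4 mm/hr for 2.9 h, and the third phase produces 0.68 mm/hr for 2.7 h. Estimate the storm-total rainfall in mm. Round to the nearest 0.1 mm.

total ≈ 25.4 mm

Total = Σ Rᵢ Δtᵢ = 2.4 × 5.7 + 3.4 × 2.9 + 0.68 × 2.7
      = 13.68 + 9.86 + 1.836 = 25.4 mm.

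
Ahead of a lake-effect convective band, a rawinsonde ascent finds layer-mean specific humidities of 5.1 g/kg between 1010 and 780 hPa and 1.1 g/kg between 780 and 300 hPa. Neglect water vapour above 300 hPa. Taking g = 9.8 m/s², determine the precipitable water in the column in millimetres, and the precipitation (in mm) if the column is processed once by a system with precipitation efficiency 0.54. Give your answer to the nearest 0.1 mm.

PW ≈ 17.4 mm; precipitation ≈ 9.4 mm

Precipitable water is the column-integrated vapour mass per unit area: PW = (1/g) Σ q̄ Δp, with q in kg/kg and Δp in Pa (1 kg/m² of water = 1 mm).
Layer 1010–780 hPa: Δp = 230 hPa = 23000 Pa, q̄ = 0.0051 kg/kg → 0.0051 × 23000 / 9.8 = 11.97 mm
Layer 780–300 hPa: Δp = 480 hPa = 48000 Pa, q̄ = 0.0011 kg/kg → 0.0011 × 48000 / 9.8 = 5.39 mm
PW = 11.97 + 5.39 = 17.36 ≈ 17.4 mm.
Precipitation = ε × PW = 0.54 × 17.4 = 9.4 mm.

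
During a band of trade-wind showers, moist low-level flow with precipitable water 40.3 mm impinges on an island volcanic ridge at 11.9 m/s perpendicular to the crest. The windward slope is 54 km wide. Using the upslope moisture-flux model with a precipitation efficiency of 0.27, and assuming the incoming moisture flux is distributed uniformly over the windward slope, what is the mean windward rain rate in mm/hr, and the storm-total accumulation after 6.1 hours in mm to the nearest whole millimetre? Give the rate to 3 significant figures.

Incoming column moisture flux per unit ridge length: F = V × PW = 11.9 × 40.3 = 479.57 mm·m/s.
Spread over the 54 km slope with efficiency ε = 0.27: R = ε·F/W = 0.27 × 479.57 / 54000 m = 2.398e-03 mm/s.
R = 2.398e-03 × 3600 = 8.63 mm/hr.
Over 6.1 h: total = 8.63 × 6.1 = 52.643 ≈ 53 mm.

R ≈ 8.63 mm/hr; total ≈ 53 mm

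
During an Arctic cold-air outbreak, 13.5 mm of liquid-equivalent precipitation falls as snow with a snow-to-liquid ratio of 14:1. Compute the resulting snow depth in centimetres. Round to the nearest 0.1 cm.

Snow depth = liquid × ratio = 13.5 mm × 14 = 189 mm = 18.9 cm.

snow depth ≈ 18.9 cm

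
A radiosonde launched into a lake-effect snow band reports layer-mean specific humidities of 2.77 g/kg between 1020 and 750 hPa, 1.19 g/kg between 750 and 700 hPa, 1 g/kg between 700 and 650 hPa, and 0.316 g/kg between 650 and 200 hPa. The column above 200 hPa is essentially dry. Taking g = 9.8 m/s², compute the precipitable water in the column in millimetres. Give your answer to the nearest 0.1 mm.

PW ≈ 10.2 mm

Precipitable water is the column-integrated vapour mass per unit area: PW = (1/g) Σ q̄ Δp, with q in kg/kg and Δp in Pa (1 kg/m² of water = 1 mm).
Layer 1020–750 hPa: Δp = 270 hPa = 27000 Pa, q̄ = 0.00277 kg/kg → 0.00277 × 27000 / 9.8 = 7.63 mm
Layer 750–700 hPa: Δp = 50 hPa = 5000 Pa, q̄ = 0.00119 kg/kg → 0.00119 × 5000 / 9.8 = 0.61 mm
Layer 700–650 hPa: Δp = 50 hPa = 5000 Pa, q̄ = 0.001 kg/kg → 0.001 × 5000 / 9.8 = 0.51 mm
Layer 650–200 hPa: Δp = 450 hPa = 45000 Pa, q̄ = 0.000316 kg/kg → 0.000316 × 45000 / 9.8 = 1.45 mm
PW = 7.63 + 0.61 + 0.51 + 1.45 = 10.20 ≈ 10.2 mm.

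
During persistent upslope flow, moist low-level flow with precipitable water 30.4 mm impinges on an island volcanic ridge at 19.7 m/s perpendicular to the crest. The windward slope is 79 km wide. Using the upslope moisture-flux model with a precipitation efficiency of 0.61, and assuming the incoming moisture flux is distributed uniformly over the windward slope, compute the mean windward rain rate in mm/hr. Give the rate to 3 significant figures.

R ≈ 16.6 mm/hr

Incoming column moisture flux per unit ridge length: F = V × PW = 19.7 × 30.4 = 598.88 mm·m/s.
Spread over the 79 km slope with efficiency ε = 0.61: R = ε·F/W = 0.61 × 598.88 / 79000 m = 4.624e-03 mm/s.
R = 4.624e-03 × 3600 = 16.6 mm/hr.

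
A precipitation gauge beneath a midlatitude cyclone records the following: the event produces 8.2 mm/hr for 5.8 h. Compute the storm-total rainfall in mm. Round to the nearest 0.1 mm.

Total = Σ Rᵢ Δtᵢ = 8.2 × 5.8
      = 47.56 = 47.6 mm.

total ≈ 47.6 mm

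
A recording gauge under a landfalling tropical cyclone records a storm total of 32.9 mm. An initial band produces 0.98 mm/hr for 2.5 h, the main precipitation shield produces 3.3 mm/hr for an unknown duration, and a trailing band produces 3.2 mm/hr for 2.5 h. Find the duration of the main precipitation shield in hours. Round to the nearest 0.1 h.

duration ≈ 6.8 h

Known phases: 0.98 × 2.5 + 3.2 × 2.5 = 2.45 + 8 = 10.45 mm.
Remaining depth = 32.9 − 10.45 = 22.45 mm.
Duration = 22.45 / 3.3 = 6.8 h.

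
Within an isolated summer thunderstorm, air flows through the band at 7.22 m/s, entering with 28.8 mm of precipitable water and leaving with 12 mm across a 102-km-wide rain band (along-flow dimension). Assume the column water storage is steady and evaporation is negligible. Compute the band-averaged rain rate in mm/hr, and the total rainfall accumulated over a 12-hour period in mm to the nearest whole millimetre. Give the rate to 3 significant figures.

Column moisture flux per unit crosswind length is F = V × PW.
Inflow: F_in = 7.22 × 28.8 = 207.936 mm·m/s
Outflow: F_out = 7.22 × 12 = 86.64 mm·m/s
Steady-state rate R = (F_in − F_out)/L = (207.936 − 86.64) / 102000 m = 1.189e-03 mm/s.
R = 1.189e-03 × 3600 = 4.28 mm/hr.
Over 12 h: total = 4.28 × 12 = 51.36 ≈ 51 mm.

R ≈ 4.28 mm/hr; total ≈ 51 mm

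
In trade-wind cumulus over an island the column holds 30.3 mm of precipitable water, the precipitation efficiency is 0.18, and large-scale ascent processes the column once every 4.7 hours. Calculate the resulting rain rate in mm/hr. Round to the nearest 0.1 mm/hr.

R ≈ 1.2 mm/hr

Each overturning extracts ε × PW = 0.18 × 30.3 = 5.454 mm.
Rate = ε·PW / τ = 5.454 / 4.7 h = 1.2 mm/hr.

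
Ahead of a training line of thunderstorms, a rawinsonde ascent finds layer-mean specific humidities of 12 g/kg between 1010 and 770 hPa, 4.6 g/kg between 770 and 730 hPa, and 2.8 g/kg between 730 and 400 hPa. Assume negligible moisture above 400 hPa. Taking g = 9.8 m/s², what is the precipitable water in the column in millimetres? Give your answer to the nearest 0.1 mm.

PW ≈ 40.7 mm

Precipitable water is the column-integrated vapour mass per unit area: PW = (1/g) Σ q̄ Δp, with q in kg/kg and Δp in Pa (1 kg/m² of water = 1 mm).
Layer 1010–770 hPa: Δp = 240 hPa = 24000 Pa, q̄ = 0.012 kg/kg → 0.012 × 24000 / 9.8 = 29.39 mm
Layer 770–730 hPa: Δp = 40 hPa = 4000 Pa, q̄ = 0.0046 kg/kg → 0.0046 × 4000 / 9.8 = 1.88 mm
Layer 730–400 hPa: Δp = 330 hPa = 33000 Pa, q̄ = 0.0028 kg/kg → 0.0028 × 33000 / 9.8 = 9.43 mm
PW = 29.39 + 1.88 + 9.43 = 40.70 ≈ 40.7 mm.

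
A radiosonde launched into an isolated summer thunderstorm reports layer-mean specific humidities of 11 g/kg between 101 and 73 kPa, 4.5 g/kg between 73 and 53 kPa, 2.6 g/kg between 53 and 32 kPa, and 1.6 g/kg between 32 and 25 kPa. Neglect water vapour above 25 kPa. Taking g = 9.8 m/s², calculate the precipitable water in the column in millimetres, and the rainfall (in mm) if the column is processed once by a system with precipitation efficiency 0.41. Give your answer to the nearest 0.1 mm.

PW ≈ 47.3 mm; rainfall ≈ 19.4 mm

Precipitable water is the column-integrated vapour mass per unit area: PW = (1/g) Σ q̄ Δp, with q in kg/kg and Δp in Pa (1 kg/m² of water = 1 mm).
Layer 101–73 kPa: Δp = 280 hPa = 28000 Pa, q̄ = 0.011 kg/kg → 0.011 × 28000 / 9.8 = 31.43 mm
Layer 73–53 kPa: Δp = 200 hPa = 20000 Pa, q̄ = 0.0045 kg/kg → 0.0045 × 20000 / 9.8 = 9.18 mm
Layer 53–32 kPa: Δp = 210 hPa = 21000 Pa, q̄ = 0.0026 kg/kg → 0.0026 × 21000 / 9.8 = 5.57 mm
Layer 32–25 kPa: Δp = 70 hPa = 7000 Pa, q̄ = 0.0016 kg/kg → 0.0016 × 7000 / 9.8 = 1.14 mm
PW = 31.43 + 9.18 + 5.57 + 1.14 = 47.32 ≈ 47.3 mm.
Rainfall = ε × PW = 0.41 × 47.3 = 19.4 mm.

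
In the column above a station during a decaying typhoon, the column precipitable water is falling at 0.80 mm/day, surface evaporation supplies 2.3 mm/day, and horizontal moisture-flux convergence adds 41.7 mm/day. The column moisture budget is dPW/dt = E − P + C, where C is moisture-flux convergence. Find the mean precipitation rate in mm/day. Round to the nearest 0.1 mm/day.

P ≈ 44.8 mm/day

dPW/dt = -0.80 mm/day.
P = E + C − dPW/dt = 2.3 + (41.7) − (-0.80) = 44.8 mm/day.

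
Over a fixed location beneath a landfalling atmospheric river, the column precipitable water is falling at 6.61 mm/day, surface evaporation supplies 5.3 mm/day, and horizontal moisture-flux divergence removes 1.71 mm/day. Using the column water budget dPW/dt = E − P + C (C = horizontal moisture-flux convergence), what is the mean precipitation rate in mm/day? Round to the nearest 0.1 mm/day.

P ≈ 10.2 mm/day

dPW/dt = -6.61 mm/day.
P = E + C − dPW/dt = 5.3 + (-1.71) − (-6.61) = 10.2 mm/day.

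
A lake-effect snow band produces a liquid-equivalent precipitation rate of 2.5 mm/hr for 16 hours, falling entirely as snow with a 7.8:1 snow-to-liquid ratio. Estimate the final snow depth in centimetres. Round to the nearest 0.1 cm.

Liquid-equivalent depth = 2.5 × 16 = 40 mm.
Snow depth = 40 mm × 7.8 = 312 mm = 31.2 cm.

snow depth ≈ 31.2 cm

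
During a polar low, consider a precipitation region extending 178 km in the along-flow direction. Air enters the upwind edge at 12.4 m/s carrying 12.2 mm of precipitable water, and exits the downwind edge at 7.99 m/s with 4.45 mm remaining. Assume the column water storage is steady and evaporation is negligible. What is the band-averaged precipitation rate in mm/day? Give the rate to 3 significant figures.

Column moisture flux per unit crosswind length is F = V × PW.
Inflow: F_in = 12.4 × 12.2 = 151.28 mm·m/s
Outflow: F_out = 7.99 × 4.45 = 35.5555 mm·m/s
Steady-state rate R = (F_in − F_out)/L = (151.28 − 35.5555) / 178000 m = 6.501e-04 mm/s.
R = 6.501e-04 × 3600 × 24 = 56.2 mm/day.

R ≈ 56.2 mm/day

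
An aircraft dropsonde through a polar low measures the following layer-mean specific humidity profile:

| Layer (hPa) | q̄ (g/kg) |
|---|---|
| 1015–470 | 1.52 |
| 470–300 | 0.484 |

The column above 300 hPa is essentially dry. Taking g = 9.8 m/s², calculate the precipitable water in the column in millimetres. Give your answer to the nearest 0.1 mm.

PW ≈ 9.3 mm

Precipitable water is the column-integrated vapour mass per unit area: PW = (1/g) Σ q̄ Δp, with q in kg/kg and Δp in Pa (1 kg/m² of water = 1 mm).
Layer 1015–470 hPa: Δp = 545 hPa = 54500 Pa, q̄ = 0.00152 kg/kg → 0.00152 × 54500 / 9.8 = 8.45 mm
Layer 470–300 hPa: Δp = 170 hPa = 17000 Pa, q̄ = 0.000484 kg/kg → 0.000484 × 17000 / 9.8 = 0.84 mm
PW = 8.45 + 0.84 = 9.29 ≈ 9.3 mm.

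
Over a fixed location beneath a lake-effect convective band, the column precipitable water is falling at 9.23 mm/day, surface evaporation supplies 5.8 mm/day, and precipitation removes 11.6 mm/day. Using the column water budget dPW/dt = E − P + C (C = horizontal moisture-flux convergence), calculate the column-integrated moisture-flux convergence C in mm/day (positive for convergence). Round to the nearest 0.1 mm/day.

dPW/dt = -9.23 mm/day.
C = dPW/dt − E + P = (-9.23) − 5.8 + 11.6 = -3.4 mm/day.

C ≈ -3.4 mm/day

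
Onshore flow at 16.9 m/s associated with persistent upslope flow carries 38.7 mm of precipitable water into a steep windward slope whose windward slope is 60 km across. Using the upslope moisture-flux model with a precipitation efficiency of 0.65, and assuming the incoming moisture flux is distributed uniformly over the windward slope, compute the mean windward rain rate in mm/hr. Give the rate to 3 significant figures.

R ≈ 25.5 mm/hr

Incoming column moisture flux per unit ridge length: F = V × PW = 16.9 × 38.7 = 654.03 mm·m/s.
Spread over the 60 km slope with efficiency ε = 0.65: R = ε·F/W = 0.65 × 654.03 / 60000 m = 7.085e-03 mm/s.
R = 7.085e-03 × 3600 = 25.5 mm/hr.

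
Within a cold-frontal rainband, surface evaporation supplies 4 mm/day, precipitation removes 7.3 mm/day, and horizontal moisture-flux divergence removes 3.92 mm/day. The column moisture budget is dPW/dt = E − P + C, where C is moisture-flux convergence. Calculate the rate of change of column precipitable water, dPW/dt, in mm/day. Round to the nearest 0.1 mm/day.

dPW/dt ≈ -7.2 mm/day

dPW/dt = E − P + C = 4 − 7.3 + (-3.92) = -7.2 mm/day.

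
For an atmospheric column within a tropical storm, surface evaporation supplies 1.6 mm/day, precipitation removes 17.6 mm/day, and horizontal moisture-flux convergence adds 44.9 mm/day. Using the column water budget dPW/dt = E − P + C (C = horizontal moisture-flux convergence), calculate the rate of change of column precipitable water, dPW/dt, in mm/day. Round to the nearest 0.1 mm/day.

dPW/dt ≈ 28.9 mm/day

dPW/dt = E − P + C = 1.6 − 17.6 + (44.9) = 28.9 mm/day.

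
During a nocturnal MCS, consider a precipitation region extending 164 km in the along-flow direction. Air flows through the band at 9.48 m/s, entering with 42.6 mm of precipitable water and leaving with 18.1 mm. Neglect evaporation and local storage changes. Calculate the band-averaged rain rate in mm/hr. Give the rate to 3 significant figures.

Column moisture flux per unit crosswind length is F = V × PW.
Inflow: F_in = 9.48 × 42.6 = 403.848 mm·m/s
Outflow: F_out = 9.48 × 18.1 = 171.588 mm·m/s
Steady-state rate R = (F_in − F_out)/L = (403.848 − 171.588) / 164000 m = 1.416e-03 mm/s.
R = 1.416e-03 × 3600 = 5.10 mm/hr.

R ≈ 5.10 mm/hr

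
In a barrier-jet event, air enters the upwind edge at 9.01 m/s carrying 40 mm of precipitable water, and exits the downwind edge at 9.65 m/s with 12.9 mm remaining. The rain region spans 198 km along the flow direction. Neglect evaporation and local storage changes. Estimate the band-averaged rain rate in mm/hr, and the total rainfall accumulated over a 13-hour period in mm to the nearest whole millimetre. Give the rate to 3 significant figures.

R ≈ 4.29 mm/hr; total ≈ 56 mm

Column moisture flux per unit crosswind length is F = V × PW.
Inflow: F_in = 9.01 × 40 = 360.4 mm·m/s
Outflow: F_out = 9.65 × 12.9 = 124.485 mm·m/s
Steady-state rate R = (F_in − F_out)/L = (360.4 − 124.485) / 198000 m = 1.191e-03 mm/s.
R = 1.191e-03 × 3600 = 4.29 mm/hr.
Over 13 h: total = 4.29 × 13 = 55.77 ≈ 56 mm.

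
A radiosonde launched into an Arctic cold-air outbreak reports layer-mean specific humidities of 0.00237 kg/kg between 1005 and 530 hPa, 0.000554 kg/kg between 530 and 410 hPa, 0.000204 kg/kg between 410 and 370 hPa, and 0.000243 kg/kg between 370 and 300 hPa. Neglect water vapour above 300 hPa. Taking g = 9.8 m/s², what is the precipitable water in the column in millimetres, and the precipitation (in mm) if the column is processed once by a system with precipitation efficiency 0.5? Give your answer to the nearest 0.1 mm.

Precipitable water is the column-integrated vapour mass per unit area: PW = (1/g) Σ q̄ Δp, with q in kg/kg and Δp in Pa (1 kg/m² of water = 1 mm).
Layer 1005–530 hPa: Δp = 475 hPa = 47500 Pa, q̄ = 0.00237 kg/kg → 0.00237 × 47500 / 9.8 = 11.49 mm
Layer 530–410 hPa: Δp = 120 hPa = 12000 Pa, q̄ = 0.000554 kg/kg → 0.000554 × 12000 / 9.8 = 0.68 mm
Layer 410–370 hPa: Δp = 40 hPa = 4000 Pa, q̄ = 0.000204 kg/kg → 0.000204 × 4000 / 9.8 = 0.08 mm
Layer 370–300 hPa: Δp = 70 hPa = 7000 Pa, q̄ = 0.000243 kg/kg → 0.000243 × 7000 / 9.8 = 0.17 mm
PW = 11.49 + 0.68 + 0.08 + 0.17 = 12.42 ≈ 12.4 mm.
Precipitation = ε × PW = 0.5 × 12.4 = 6.2 mm.

PW ≈ 12.4 mm; precipitation ≈ 6.2 mm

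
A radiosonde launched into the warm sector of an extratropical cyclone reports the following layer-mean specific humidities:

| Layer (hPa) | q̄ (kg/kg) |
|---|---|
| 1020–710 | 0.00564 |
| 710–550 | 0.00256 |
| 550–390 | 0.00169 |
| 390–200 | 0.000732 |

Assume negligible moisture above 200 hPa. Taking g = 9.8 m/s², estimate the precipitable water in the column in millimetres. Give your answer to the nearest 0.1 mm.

PW ≈ 26.2 mm

Precipitable water is the column-integrated vapour mass per unit area: PW = (1/g) Σ q̄ Δp, with q in kg/kg and Δp in Pa (1 kg/m² of water = 1 mm).
Layer 1020–710 hPa: Δp = 310 hPa = 31000 Pa, q̄ = 0.00564 kg/kg → 0.00564 × 31000 / 9.8 = 17.84 mm
Layer 710–550 hPa: Δp = 160 hPa = 16000 Pa, q̄ = 0.00256 kg/kg → 0.00256 × 16000 / 9.8 = 4.18 mm
Layer 550–390 hPa: Δp = 160 hPa = 16000 Pa, q̄ = 0.00169 kg/kg → 0.00169 × 16000 / 9.8 = 2.76 mm
Layer 390–200 hPa: Δp = 190 hPa = 19000 Pa, q̄ = 0.000732 kg/kg → 0.000732 × 19000 / 9.8 = 1.42 mm
PW = 17.84 + 4.18 + 2.76 + 1.42 = 26.20 ≈ 26.2 mm.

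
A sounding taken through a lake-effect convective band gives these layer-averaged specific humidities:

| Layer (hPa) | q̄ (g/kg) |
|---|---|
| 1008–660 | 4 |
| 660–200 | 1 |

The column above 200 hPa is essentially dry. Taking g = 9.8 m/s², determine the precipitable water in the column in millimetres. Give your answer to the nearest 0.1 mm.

PW ≈ 18.9 mm

Precipitable water is the column-integrated vapour mass per unit area: PW = (1/g) Σ q̄ Δp, with q in kg/kg and Δp in Pa (1 kg/m² of water = 1 mm).
Layer 1008–660 hPa: Δp = 348 hPa = 34800 Pa, q̄ = 0.004 kg/kg → 0.004 × 34800 / 9.8 = 14.20 mm
Layer 660–200 hPa: Δp = 460 hPa = 46000 Pa, q̄ = 0.001 kg/kg → 0.001 × 46000 / 9.8 = 4.69 mm
PW = 14.20 + 4.69 = 18.89 ≈ 18.9 mm.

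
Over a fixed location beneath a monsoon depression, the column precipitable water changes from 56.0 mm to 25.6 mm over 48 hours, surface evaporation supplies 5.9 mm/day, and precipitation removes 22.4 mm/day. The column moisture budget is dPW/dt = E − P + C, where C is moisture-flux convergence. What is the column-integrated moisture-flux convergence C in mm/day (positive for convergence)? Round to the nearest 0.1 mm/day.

C ≈ 1.3 mm/day

dPW/dt = (25.6 − 56.0) mm / (48/24 day) = -15.200 mm/day.
C = dPW/dt − E + P = (-15.200) − 5.9 + 22.4 = 1.3 mm/day.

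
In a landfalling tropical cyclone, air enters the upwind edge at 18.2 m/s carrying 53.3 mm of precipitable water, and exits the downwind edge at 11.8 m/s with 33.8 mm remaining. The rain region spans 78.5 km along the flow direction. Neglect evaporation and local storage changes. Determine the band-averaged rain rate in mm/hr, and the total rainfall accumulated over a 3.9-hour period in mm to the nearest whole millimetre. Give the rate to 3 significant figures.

Column moisture flux per unit crosswind length is F = V × PW.
Inflow: F_in = 18.2 × 53.3 = 970.06 mm·m/s
Outflow: F_out = 11.8 × 33.8 = 398.84 mm·m/s
Steady-state rate R = (F_in − F_out)/L = (970.06 − 398.84) / 78500 m = 7.277e-03 mm/s.
R = 7.277e-03 × 3600 = 26.2 mm/hr.
Over 3.9 h: total = 26.2 × 3.9 = 102.18 ≈ 102 mm.

R ≈ 26.2 mm/hr; total ≈ 102 mm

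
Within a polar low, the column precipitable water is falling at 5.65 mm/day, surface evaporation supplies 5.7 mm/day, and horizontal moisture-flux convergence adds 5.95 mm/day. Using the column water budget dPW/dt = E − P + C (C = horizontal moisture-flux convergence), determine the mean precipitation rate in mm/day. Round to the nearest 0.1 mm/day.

dPW/dt = -5.65 mm/day.
P = E + C − dPW/dt = 5.7 + (5.95) − (-5.65) = 17.3 mm/day.

P ≈ 17.3 mm/day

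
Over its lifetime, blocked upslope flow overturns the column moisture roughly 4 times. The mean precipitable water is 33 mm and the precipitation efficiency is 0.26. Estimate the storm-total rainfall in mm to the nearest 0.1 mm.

Each cycle deposits ε × PW = 0.26 × 33 = 8.58 mm.
Over 4 cycles: 4 × 8.58 = 34.3 mm.

rainfall ≈ 34.3 mm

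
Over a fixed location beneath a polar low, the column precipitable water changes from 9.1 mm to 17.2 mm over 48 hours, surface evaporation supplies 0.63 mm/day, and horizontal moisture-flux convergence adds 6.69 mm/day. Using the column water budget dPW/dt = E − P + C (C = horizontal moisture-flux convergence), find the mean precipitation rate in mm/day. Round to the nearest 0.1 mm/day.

P ≈ 3.3 mm/day

dPW/dt = (17.2 − 9.1) mm / (48/24 day) = +4.050 mm/day.
P = E + C − dPW/dt = 0.63 + (6.69) − (+4.050) = 3.3 mm/day.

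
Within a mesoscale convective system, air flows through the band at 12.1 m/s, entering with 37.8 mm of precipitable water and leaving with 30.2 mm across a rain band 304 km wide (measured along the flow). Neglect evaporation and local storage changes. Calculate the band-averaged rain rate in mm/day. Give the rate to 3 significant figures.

Column moisture flux per unit crosswind length is F = V × PW.
Inflow: F_in = 12.1 × 37.8 = 457.38 mm·m/s
Outflow: F_out = 12.1 × 30.2 = 365.42 mm·m/s
Steady-state rate R = (F_in − F_out)/L = (457.38 − 365.42) / 304000 m = 3.025e-04 mm/s.
R = 3.025e-04 × 3600 × 24 = 26.1 mm/day.

R ≈ 26.1 mm/day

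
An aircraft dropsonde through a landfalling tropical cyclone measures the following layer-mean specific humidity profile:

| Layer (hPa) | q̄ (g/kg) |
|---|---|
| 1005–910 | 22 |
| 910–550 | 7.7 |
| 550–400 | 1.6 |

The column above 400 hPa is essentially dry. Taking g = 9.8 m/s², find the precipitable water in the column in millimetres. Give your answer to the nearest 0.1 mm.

PW ≈ 52.1 mm

Precipitable water is the column-integrated vapour mass per unit area: PW = (1/g) Σ q̄ Δp, with q in kg/kg and Δp in Pa (1 kg/m² of water = 1 mm).
Layer 1005–910 hPa: Δp = 95 hPa = 9500 Pa, q̄ = 0.022 kg/kg → 0.022 × 9500 / 9.8 = 21.33 mm
Layer 910–550 hPa: Δp = 360 hPa = 36000 Pa, q̄ = 0.0077 kg/kg → 0.0077 × 36000 / 9.8 = 28.29 mm
Layer 550–400 hPa: Δp = 150 hPa = 15000 Pa, q̄ = 0.0016 kg/kg → 0.0016 × 15000 / 9.8 = 2.45 mm
PW = 21.33 + 28.29 + 2.45 = 52.07 ≈ 52.1 mm.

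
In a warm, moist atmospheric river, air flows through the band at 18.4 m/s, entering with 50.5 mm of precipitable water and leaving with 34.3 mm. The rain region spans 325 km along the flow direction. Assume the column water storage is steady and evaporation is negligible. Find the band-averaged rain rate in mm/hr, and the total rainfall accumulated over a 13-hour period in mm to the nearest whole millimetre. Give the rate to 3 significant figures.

R ≈ 3.30 mm/hr; total ≈ 43 mm

Column moisture flux per unit crosswind length is F = V × PW.
Inflow: F_in = 18.4 × 50.5 = 929.2 mm·m/s
Outflow: F_out = 18.4 × 34.3 = 631.12 mm·m/s
Steady-state rate R = (F_in − F_out)/L = (929.2 − 631.12) / 325000 m = 9.172e-04 mm/s.
R = 9.172e-04 × 3600 = 3.30 mm/hr.
Over 13 h: total = 3.30 × 13 = 42.9 ≈ 43 mm.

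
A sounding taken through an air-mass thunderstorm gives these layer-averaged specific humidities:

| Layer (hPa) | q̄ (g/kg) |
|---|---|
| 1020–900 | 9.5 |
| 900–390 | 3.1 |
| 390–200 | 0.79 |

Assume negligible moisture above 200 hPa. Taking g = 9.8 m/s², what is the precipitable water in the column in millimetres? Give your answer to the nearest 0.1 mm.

PW ≈ 29.3 mm

Precipitable water is the column-integrated vapour mass per unit area: PW = (1/g) Σ q̄ Δp, with q in kg/kg and Δp in Pa (1 kg/m² of water = 1 mm).
Layer 1020–900 hPa: Δp = 120 hPa = 12000 Pa, q̄ = 0.0095 kg/kg → 0.0095 × 12000 / 9.8 = 11.63 mm
Layer 900–390 hPa: Δp = 510 hPa = 51000 Pa, q̄ = 0.0031 kg/kg → 0.0031 × 51000 / 9.8 = 16.13 mm
Layer 390–200 hPa: Δp = 190 hPa = 19000 Pa, q̄ = 0.00079 kg/kg → 0.00079 × 19000 / 9.8 = 1.53 mm
PW = 11.63 + 16.13 + 1.53 = 29.29 ≈ 29.3 mm.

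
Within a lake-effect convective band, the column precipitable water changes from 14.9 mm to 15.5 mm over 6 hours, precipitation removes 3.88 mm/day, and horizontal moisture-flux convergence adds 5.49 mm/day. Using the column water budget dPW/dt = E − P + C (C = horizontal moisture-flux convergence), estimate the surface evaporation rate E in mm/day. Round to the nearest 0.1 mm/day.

dPW/dt = (15.5 − 14.9) mm / (6/24 day) = +2.400 mm/day.
E = dPW/dt + P − C = (+2.400) + 3.88 − (5.49) = 0.8 mm/day.

E ≈ 0.8 mm/day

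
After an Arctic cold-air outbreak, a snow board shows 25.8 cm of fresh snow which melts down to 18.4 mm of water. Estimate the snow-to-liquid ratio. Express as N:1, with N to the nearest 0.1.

Ratio = snow depth / SWE = 258 mm / 18.4 mm = 14.0, i.e. 14.0:1.

ratio ≈ 14.0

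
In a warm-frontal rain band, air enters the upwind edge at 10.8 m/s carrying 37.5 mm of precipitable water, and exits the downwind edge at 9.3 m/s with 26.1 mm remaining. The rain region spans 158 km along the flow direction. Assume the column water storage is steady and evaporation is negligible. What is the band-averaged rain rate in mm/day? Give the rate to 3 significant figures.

Column moisture flux per unit crosswind length is F = V × PW.
Inflow: F_in = 10.8 × 37.5 = 405 mm·m/s
Outflow: F_out = 9.3 × 26.1 = 242.73 mm·m/s
Steady-state rate R = (F_in − F_out)/L = (405 − 242.73) / 158000 m = 1.027e-03 mm/s.
R = 1.027e-03 × 3600 × 24 = 88.7 mm/day.

R ≈ 88.7 mm/day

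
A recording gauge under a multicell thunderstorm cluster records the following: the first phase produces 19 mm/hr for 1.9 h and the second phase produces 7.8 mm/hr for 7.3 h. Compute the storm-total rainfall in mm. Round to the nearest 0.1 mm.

Total = Σ Rᵢ Δtᵢ = 19 × 1.9 + 7.8 × 7.3
      = 36.1 + 56.94 = 93.0 mm.

total ≈ 93.0 mm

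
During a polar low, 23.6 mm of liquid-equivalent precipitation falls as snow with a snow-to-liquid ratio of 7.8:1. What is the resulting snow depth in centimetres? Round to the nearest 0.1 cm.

Snow depth = liquid × ratio = 23.6 mm × 7.8 = 184.08 mm = 18.4 cm.

snow depth ≈ 18.4 cm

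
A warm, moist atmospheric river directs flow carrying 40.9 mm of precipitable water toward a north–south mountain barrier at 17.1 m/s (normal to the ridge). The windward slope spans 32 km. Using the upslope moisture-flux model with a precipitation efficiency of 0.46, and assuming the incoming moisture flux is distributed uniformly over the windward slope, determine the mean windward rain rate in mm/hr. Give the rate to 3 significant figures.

Incoming column moisture flux per unit ridge length: F = V × PW = 17.1 × 40.9 = 699.39 mm·m/s.
Spread over the 32 km slope with efficiency ε = 0.46: R = ε·F/W = 0.46 × 699.39 / 32000 m = 1.005e-02 mm/s.
R = 1.005e-02 × 3600 = 36.2 mm/hr.

R ≈ 36.2 mm/hr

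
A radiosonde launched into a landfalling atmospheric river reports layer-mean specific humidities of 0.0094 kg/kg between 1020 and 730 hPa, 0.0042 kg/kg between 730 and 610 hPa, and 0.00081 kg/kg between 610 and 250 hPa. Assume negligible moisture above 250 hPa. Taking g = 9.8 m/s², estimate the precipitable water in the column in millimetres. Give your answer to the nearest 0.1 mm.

PW ≈ 35.9 mm

Precipitable water is the column-integrated vapour mass per unit area: PW = (1/g) Σ q̄ Δp, with q in kg/kg and Δp in Pa (1 kg/m² of water = 1 mm).
Layer 1020–730 hPa: Δp = 290 hPa = 29000 Pa, q̄ = 0.0094 kg/kg → 0.0094 × 29000 / 9.8 = 27.82 mm
Layer 730–610 hPa: Δp = 120 hPa = 12000 Pa, q̄ = 0.0042 kg/kg → 0.0042 × 12000 / 9.8 = 5.14 mm
Layer 610–250 hPa: Δp = 360 hPa = 36000 Pa, q̄ = 0.00081 kg/kg → 0.00081 × 36000 / 9.8 = 2.98 mm
PW = 27.82 + 5.14 + 2.98 = 35.94 ≈ 35.9 mm.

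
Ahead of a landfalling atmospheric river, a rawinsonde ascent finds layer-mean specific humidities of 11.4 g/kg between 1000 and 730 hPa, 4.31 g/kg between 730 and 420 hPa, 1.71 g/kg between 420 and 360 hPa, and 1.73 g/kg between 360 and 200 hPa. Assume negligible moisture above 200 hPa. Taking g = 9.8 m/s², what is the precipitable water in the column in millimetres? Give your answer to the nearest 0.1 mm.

Precipitable water is the column-integrated vapour mass per unit area: PW = (1/g) Σ q̄ Δp, with q in kg/kg and Δp in Pa (1 kg/m² of water = 1 mm).
Layer 1000–730 hPa: Δp = 270 hPa = 27000 Pa, q̄ = 0.0114 kg/kg → 0.0114 × 27000 / 9.8 = 31.41 mm
Layer 730–420 hPa: Δp = 310 hPa = 31000 Pa, q̄ = 0.00431 kg/kg → 0.00431 × 31000 / 9.8 = 13.63 mm
Layer 420–360 hPa: Δp = 60 hPa = 6000 Pa, q̄ = 0.00171 kg/kg → 0.00171 × 6000 / 9.8 = 1.05 mm
Layer 360–200 hPa: Δp = 160 hPa = 16000 Pa, q̄ = 0.00173 kg/kg → 0.00173 × 16000 / 9.8 = 2.82 mm
PW = 31.41 + 13.63 + 1.05 + 2.82 = 48.91 ≈ 48.9 mm.

PW ≈ 48.9 mm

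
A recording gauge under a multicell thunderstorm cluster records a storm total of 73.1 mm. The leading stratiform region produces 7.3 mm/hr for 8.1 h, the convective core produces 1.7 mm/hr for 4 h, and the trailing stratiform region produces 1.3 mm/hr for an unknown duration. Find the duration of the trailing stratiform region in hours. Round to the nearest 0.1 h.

Known phases: 7.3 × 8.1 + 1.7 × 4 = 59.13 + 6.8 = 65.93 mm.
Remaining depth = 73.1 − 65.93 = 7.17 mm.
Duration = 7.17 / 1.3 = 5.5 h.

duration ≈ 5.5 h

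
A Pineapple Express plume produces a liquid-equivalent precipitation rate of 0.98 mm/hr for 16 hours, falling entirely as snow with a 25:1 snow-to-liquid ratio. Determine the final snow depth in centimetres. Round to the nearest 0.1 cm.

Liquid-equivalent depth = 0.98 × 16 = 15.68 mm.
Snow depth = 15.68 mm × 25 = 392 mm = 39.2 cm.

snow depth ≈ 39.2 cm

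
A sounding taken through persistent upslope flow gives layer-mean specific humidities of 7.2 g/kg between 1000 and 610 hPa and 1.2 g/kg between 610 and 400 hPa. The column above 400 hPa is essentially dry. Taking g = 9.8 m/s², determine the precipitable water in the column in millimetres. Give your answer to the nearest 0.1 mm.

Precipitable water is the column-integrated vapour mass per unit area: PW = (1/g) Σ q̄ Δp, with q in kg/kg and Δp in Pa (1 kg/m² of water = 1 mm).
Layer 1000–610 hPa: Δp = 390 hPa = 39000 Pa, q̄ = 0.0072 kg/kg → 0.0072 × 39000 / 9.8 = 28.65 mm
Layer 610–400 hPa: Δp = 210 hPa = 21000 Pa, q̄ = 0.0012 kg/kg → 0.0012 × 21000 / 9.8 = 2.57 mm
PW = 28.65 + 2.57 = 31.22 ≈ 31.2 mm.

PW ≈ 31.2 mm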